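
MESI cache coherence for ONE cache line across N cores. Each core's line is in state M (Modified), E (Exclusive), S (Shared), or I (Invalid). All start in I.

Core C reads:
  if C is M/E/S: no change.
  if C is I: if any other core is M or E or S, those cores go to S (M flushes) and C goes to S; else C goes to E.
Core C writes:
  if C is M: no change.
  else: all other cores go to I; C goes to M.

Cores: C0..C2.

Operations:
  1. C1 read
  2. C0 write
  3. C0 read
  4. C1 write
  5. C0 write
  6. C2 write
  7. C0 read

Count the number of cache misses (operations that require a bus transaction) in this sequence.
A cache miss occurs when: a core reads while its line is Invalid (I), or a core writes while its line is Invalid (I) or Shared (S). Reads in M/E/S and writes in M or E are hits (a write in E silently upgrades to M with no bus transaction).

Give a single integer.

Answer: 6

Derivation:
Op 1: C1 read [C1 read from I: no other sharers -> C1=E (exclusive)] -> [I,E,I] [MISS #1: read from I]
Op 2: C0 write [C0 write: invalidate ['C1=E'] -> C0=M] -> [M,I,I] [MISS #2: write from I]
Op 3: C0 read [C0 read: already in M, no change] -> [M,I,I] [hit: read from M]
Op 4: C1 write [C1 write: invalidate ['C0=M'] -> C1=M] -> [I,M,I] [MISS #3: write from I]
Op 5: C0 write [C0 write: invalidate ['C1=M'] -> C0=M] -> [M,I,I] [MISS #4: write from I]
Op 6: C2 write [C2 write: invalidate ['C0=M'] -> C2=M] -> [I,I,M] [MISS #5: write from I]
Op 7: C0 read [C0 read from I: others=['C2=M'] -> C0=S, others downsized to S] -> [S,I,S] [MISS #6: read from I]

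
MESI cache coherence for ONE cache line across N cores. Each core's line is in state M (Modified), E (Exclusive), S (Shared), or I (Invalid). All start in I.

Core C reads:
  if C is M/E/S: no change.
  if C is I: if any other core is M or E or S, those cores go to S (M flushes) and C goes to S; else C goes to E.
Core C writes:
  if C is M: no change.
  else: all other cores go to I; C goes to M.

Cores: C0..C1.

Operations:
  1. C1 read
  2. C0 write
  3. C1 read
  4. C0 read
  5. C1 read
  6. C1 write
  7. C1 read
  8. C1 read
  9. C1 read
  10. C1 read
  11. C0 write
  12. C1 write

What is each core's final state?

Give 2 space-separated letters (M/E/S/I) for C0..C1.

Answer: I M

Derivation:
Op 1: C1 read [C1 read from I: no other sharers -> C1=E (exclusive)] -> [I,E]
Op 2: C0 write [C0 write: invalidate ['C1=E'] -> C0=M] -> [M,I]
Op 3: C1 read [C1 read from I: others=['C0=M'] -> C1=S, others downsized to S] -> [S,S]
Op 4: C0 read [C0 read: already in S, no change] -> [S,S]
Op 5: C1 read [C1 read: already in S, no change] -> [S,S]
Op 6: C1 write [C1 write: invalidate ['C0=S'] -> C1=M] -> [I,M]
Op 7: C1 read [C1 read: already in M, no change] -> [I,M]
Op 8: C1 read [C1 read: already in M, no change] -> [I,M]
Op 9: C1 read [C1 read: already in M, no change] -> [I,M]
Op 10: C1 read [C1 read: already in M, no change] -> [I,M]
Op 11: C0 write [C0 write: invalidate ['C1=M'] -> C0=M] -> [M,I]
Op 12: C1 write [C1 write: invalidate ['C0=M'] -> C1=M] -> [I,M]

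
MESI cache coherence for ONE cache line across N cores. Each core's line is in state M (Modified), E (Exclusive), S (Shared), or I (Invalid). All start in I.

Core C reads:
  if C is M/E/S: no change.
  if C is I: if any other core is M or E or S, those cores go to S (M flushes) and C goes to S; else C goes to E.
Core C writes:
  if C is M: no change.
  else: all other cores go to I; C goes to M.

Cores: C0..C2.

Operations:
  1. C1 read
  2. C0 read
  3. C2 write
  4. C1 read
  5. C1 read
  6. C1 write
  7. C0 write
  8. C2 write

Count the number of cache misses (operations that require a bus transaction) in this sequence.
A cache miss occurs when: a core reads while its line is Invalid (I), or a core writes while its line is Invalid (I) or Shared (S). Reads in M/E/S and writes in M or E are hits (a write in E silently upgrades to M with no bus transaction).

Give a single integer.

Answer: 7

Derivation:
Op 1: C1 read [C1 read from I: no other sharers -> C1=E (exclusive)] -> [I,E,I] [MISS #1: read from I]
Op 2: C0 read [C0 read from I: others=['C1=E'] -> C0=S, others downsized to S] -> [S,S,I] [MISS #2: read from I]
Op 3: C2 write [C2 write: invalidate ['C0=S', 'C1=S'] -> C2=M] -> [I,I,M] [MISS #3: write from I]
Op 4: C1 read [C1 read from I: others=['C2=M'] -> C1=S, others downsized to S] -> [I,S,S] [MISS #4: read from I]
Op 5: C1 read [C1 read: already in S, no change] -> [I,S,S] [hit: read from S]
Op 6: C1 write [C1 write: invalidate ['C2=S'] -> C1=M] -> [I,M,I] [MISS #5: write from S]
Op 7: C0 write [C0 write: invalidate ['C1=M'] -> C0=M] -> [M,I,I] [MISS #6: write from I]
Op 8: C2 write [C2 write: invalidate ['C0=M'] -> C2=M] -> [I,I,M] [MISS #7: write from I]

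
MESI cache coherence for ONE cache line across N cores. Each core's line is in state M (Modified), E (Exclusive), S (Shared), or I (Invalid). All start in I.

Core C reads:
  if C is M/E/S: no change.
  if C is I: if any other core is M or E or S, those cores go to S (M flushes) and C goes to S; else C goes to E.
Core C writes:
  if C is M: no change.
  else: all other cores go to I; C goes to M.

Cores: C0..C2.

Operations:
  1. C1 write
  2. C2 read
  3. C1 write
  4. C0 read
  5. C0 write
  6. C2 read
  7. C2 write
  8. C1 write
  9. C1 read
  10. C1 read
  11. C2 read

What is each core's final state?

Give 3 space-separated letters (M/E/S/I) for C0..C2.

Op 1: C1 write [C1 write: invalidate none -> C1=M] -> [I,M,I]
Op 2: C2 read [C2 read from I: others=['C1=M'] -> C2=S, others downsized to S] -> [I,S,S]
Op 3: C1 write [C1 write: invalidate ['C2=S'] -> C1=M] -> [I,M,I]
Op 4: C0 read [C0 read from I: others=['C1=M'] -> C0=S, others downsized to S] -> [S,S,I]
Op 5: C0 write [C0 write: invalidate ['C1=S'] -> C0=M] -> [M,I,I]
Op 6: C2 read [C2 read from I: others=['C0=M'] -> C2=S, others downsized to S] -> [S,I,S]
Op 7: C2 write [C2 write: invalidate ['C0=S'] -> C2=M] -> [I,I,M]
Op 8: C1 write [C1 write: invalidate ['C2=M'] -> C1=M] -> [I,M,I]
Op 9: C1 read [C1 read: already in M, no change] -> [I,M,I]
Op 10: C1 read [C1 read: already in M, no change] -> [I,M,I]
Op 11: C2 read [C2 read from I: others=['C1=M'] -> C2=S, others downsized to S] -> [I,S,S]

Answer: I S S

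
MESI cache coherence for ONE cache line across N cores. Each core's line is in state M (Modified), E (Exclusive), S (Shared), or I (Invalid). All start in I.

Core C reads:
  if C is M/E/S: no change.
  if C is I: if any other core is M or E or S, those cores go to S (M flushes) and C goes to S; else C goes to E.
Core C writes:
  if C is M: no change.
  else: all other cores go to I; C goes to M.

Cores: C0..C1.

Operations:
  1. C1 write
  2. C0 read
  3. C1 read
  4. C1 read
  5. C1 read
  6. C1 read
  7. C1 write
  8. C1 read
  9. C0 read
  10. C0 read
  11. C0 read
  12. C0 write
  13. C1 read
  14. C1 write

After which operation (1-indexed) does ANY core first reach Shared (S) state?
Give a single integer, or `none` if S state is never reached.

Op 1: C1 write [C1 write: invalidate none -> C1=M] -> [I,M]
Op 2: C0 read [C0 read from I: others=['C1=M'] -> C0=S, others downsized to S] -> [S,S]
  -> First S state at op 2; remaining ops need not be traced.

Answer: 2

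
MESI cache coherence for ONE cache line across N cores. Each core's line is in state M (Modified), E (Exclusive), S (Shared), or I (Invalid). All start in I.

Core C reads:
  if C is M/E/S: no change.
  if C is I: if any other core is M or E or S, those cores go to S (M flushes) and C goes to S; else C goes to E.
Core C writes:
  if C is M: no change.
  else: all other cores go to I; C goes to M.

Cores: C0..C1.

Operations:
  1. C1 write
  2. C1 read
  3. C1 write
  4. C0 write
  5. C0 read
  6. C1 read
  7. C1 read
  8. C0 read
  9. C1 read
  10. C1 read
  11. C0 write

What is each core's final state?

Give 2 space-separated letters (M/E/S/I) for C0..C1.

Answer: M I

Derivation:
Op 1: C1 write [C1 write: invalidate none -> C1=M] -> [I,M]
Op 2: C1 read [C1 read: already in M, no change] -> [I,M]
Op 3: C1 write [C1 write: already M (modified), no change] -> [I,M]
Op 4: C0 write [C0 write: invalidate ['C1=M'] -> C0=M] -> [M,I]
Op 5: C0 read [C0 read: already in M, no change] -> [M,I]
Op 6: C1 read [C1 read from I: others=['C0=M'] -> C1=S, others downsized to S] -> [S,S]
Op 7: C1 read [C1 read: already in S, no change] -> [S,S]
Op 8: C0 read [C0 read: already in S, no change] -> [S,S]
Op 9: C1 read [C1 read: already in S, no change] -> [S,S]
Op 10: C1 read [C1 read: already in S, no change] -> [S,S]
Op 11: C0 write [C0 write: invalidate ['C1=S'] -> C0=M] -> [M,I]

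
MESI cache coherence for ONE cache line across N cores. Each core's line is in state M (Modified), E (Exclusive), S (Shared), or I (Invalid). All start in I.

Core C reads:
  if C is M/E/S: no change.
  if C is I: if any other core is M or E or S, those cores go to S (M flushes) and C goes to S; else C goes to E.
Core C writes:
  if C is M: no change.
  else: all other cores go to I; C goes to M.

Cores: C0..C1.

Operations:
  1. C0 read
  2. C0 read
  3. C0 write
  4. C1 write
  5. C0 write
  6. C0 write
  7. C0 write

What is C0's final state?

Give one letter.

Op 1: C0 read [C0 read from I: no other sharers -> C0=E (exclusive)] -> [E,I]
Op 2: C0 read [C0 read: already in E, no change] -> [E,I]
Op 3: C0 write [C0 write: invalidate none -> C0=M] -> [M,I]
Op 4: C1 write [C1 write: invalidate ['C0=M'] -> C1=M] -> [I,M]
Op 5: C0 write [C0 write: invalidate ['C1=M'] -> C0=M] -> [M,I]
Op 6: C0 write [C0 write: already M (modified), no change] -> [M,I]
Op 7: C0 write [C0 write: already M (modified), no change] -> [M,I]

Answer: M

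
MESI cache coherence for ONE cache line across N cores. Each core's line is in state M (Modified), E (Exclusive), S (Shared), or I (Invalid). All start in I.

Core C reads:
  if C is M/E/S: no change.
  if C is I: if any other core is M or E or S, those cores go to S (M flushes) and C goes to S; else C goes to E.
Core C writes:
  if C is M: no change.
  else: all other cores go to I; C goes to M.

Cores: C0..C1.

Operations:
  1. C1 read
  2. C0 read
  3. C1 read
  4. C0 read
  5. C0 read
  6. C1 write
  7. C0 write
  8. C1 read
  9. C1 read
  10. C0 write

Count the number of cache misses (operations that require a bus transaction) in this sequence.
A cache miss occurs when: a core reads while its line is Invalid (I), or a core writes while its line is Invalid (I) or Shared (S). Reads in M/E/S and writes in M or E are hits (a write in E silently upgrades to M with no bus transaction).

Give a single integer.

Op 1: C1 read [C1 read from I: no other sharers -> C1=E (exclusive)] -> [I,E] [MISS #1: read from I]
Op 2: C0 read [C0 read from I: others=['C1=E'] -> C0=S, others downsized to S] -> [S,S] [MISS #2: read from I]
Op 3: C1 read [C1 read: already in S, no change] -> [S,S] [hit: read from S]
Op 4: C0 read [C0 read: already in S, no change] -> [S,S] [hit: read from S]
Op 5: C0 read [C0 read: already in S, no change] -> [S,S] [hit: read from S]
Op 6: C1 write [C1 write: invalidate ['C0=S'] -> C1=M] -> [I,M] [MISS #3: write from S]
Op 7: C0 write [C0 write: invalidate ['C1=M'] -> C0=M] -> [M,I] [MISS #4: write from I]
Op 8: C1 read [C1 read from I: others=['C0=M'] -> C1=S, others downsized to S] -> [S,S] [MISS #5: read from I]
Op 9: C1 read [C1 read: already in S, no change] -> [S,S] [hit: read from S]
Op 10: C0 write [C0 write: invalidate ['C1=S'] -> C0=M] -> [M,I] [MISS #6: write from S]

Answer: 6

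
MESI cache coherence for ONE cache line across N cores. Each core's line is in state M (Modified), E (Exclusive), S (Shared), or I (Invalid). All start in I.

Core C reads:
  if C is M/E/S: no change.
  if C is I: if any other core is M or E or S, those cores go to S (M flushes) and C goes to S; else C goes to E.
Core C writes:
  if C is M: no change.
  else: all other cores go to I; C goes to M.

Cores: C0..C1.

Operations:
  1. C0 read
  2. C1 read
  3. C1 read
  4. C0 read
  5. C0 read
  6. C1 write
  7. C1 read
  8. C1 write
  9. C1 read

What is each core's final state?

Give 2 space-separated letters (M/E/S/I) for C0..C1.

Op 1: C0 read [C0 read from I: no other sharers -> C0=E (exclusive)] -> [E,I]
Op 2: C1 read [C1 read from I: others=['C0=E'] -> C1=S, others downsized to S] -> [S,S]
Op 3: C1 read [C1 read: already in S, no change] -> [S,S]
Op 4: C0 read [C0 read: already in S, no change] -> [S,S]
Op 5: C0 read [C0 read: already in S, no change] -> [S,S]
Op 6: C1 write [C1 write: invalidate ['C0=S'] -> C1=M] -> [I,M]
Op 7: C1 read [C1 read: already in M, no change] -> [I,M]
Op 8: C1 write [C1 write: already M (modified), no change] -> [I,M]
Op 9: C1 read [C1 read: already in M, no change] -> [I,M]

Answer: I M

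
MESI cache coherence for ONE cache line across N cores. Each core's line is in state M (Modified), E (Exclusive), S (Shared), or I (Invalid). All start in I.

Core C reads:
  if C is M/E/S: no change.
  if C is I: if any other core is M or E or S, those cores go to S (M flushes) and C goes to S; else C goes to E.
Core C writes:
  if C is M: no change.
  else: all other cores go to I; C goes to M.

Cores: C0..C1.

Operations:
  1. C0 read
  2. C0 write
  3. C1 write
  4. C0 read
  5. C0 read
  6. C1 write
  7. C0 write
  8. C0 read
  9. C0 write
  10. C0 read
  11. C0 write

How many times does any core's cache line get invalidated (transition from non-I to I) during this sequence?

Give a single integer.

Op 1: C0 read [C0 read from I: no other sharers -> C0=E (exclusive)] -> [E,I] (invalidations this op: 0; running total: 0)
Op 2: C0 write [C0 write: invalidate none -> C0=M] -> [M,I] (invalidations this op: 0; running total: 0)
Op 3: C1 write [C1 write: invalidate ['C0=M'] -> C1=M] -> [I,M] (invalidations this op: 1; running total: 1)
Op 4: C0 read [C0 read from I: others=['C1=M'] -> C0=S, others downsized to S] -> [S,S] (invalidations this op: 0; running total: 1)
Op 5: C0 read [C0 read: already in S, no change] -> [S,S] (invalidations this op: 0; running total: 1)
Op 6: C1 write [C1 write: invalidate ['C0=S'] -> C1=M] -> [I,M] (invalidations this op: 1; running total: 2)
Op 7: C0 write [C0 write: invalidate ['C1=M'] -> C0=M] -> [M,I] (invalidations this op: 1; running total: 3)
Op 8: C0 read [C0 read: already in M, no change] -> [M,I] (invalidations this op: 0; running total: 3)
Op 9: C0 write [C0 write: already M (modified), no change] -> [M,I] (invalidations this op: 0; running total: 3)
Op 10: C0 read [C0 read: already in M, no change] -> [M,I] (invalidations this op: 0; running total: 3)
Op 11: C0 write [C0 write: already M (modified), no change] -> [M,I] (invalidations this op: 0; running total: 3)

Answer: 3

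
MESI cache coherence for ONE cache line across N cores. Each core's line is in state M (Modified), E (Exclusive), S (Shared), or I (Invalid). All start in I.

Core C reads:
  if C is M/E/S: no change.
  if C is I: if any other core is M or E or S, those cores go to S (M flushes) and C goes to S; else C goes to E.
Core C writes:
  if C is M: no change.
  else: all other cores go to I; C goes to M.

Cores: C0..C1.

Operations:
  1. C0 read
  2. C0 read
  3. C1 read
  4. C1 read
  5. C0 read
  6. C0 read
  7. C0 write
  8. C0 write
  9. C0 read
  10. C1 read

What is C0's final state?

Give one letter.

Answer: S

Derivation:
Op 1: C0 read [C0 read from I: no other sharers -> C0=E (exclusive)] -> [E,I]
Op 2: C0 read [C0 read: already in E, no change] -> [E,I]
Op 3: C1 read [C1 read from I: others=['C0=E'] -> C1=S, others downsized to S] -> [S,S]
Op 4: C1 read [C1 read: already in S, no change] -> [S,S]
Op 5: C0 read [C0 read: already in S, no change] -> [S,S]
Op 6: C0 read [C0 read: already in S, no change] -> [S,S]
Op 7: C0 write [C0 write: invalidate ['C1=S'] -> C0=M] -> [M,I]
Op 8: C0 write [C0 write: already M (modified), no change] -> [M,I]
Op 9: C0 read [C0 read: already in M, no change] -> [M,I]
Op 10: C1 read [C1 read from I: others=['C0=M'] -> C1=S, others downsized to S] -> [S,S]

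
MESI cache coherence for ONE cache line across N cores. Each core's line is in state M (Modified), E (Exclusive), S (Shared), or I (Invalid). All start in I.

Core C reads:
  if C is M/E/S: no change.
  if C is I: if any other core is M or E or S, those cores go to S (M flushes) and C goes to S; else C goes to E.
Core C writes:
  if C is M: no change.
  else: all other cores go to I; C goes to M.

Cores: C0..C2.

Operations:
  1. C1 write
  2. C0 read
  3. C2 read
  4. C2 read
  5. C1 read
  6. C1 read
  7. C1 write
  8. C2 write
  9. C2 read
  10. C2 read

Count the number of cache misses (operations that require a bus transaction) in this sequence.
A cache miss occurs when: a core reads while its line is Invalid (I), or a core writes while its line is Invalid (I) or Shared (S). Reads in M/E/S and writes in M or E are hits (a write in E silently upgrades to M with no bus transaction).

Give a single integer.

Answer: 5

Derivation:
Op 1: C1 write [C1 write: invalidate none -> C1=M] -> [I,M,I] [MISS #1: write from I]
Op 2: C0 read [C0 read from I: others=['C1=M'] -> C0=S, others downsized to S] -> [S,S,I] [MISS #2: read from I]
Op 3: C2 read [C2 read from I: others=['C0=S', 'C1=S'] -> C2=S, others downsized to S] -> [S,S,S] [MISS #3: read from I]
Op 4: C2 read [C2 read: already in S, no change] -> [S,S,S] [hit: read from S]
Op 5: C1 read [C1 read: already in S, no change] -> [S,S,S] [hit: read from S]
Op 6: C1 read [C1 read: already in S, no change] -> [S,S,S] [hit: read from S]
Op 7: C1 write [C1 write: invalidate ['C0=S', 'C2=S'] -> C1=M] -> [I,M,I] [MISS #4: write from S]
Op 8: C2 write [C2 write: invalidate ['C1=M'] -> C2=M] -> [I,I,M] [MISS #5: write from I]
Op 9: C2 read [C2 read: already in M, no change] -> [I,I,M] [hit: read from M]
Op 10: C2 read [C2 read: already in M, no change] -> [I,I,M] [hit: read from M]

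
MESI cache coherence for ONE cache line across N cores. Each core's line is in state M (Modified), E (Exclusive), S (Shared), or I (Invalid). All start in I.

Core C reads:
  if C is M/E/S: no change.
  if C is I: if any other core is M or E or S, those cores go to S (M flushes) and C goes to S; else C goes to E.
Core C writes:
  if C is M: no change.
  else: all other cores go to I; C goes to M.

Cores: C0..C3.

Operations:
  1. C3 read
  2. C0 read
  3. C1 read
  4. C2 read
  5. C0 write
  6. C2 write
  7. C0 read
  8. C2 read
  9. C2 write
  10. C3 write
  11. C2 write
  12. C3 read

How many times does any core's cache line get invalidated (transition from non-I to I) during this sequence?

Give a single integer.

Answer: 7

Derivation:
Op 1: C3 read [C3 read from I: no other sharers -> C3=E (exclusive)] -> [I,I,I,E] (invalidations this op: 0; running total: 0)
Op 2: C0 read [C0 read from I: others=['C3=E'] -> C0=S, others downsized to S] -> [S,I,I,S] (invalidations this op: 0; running total: 0)
Op 3: C1 read [C1 read from I: others=['C0=S', 'C3=S'] -> C1=S, others downsized to S] -> [S,S,I,S] (invalidations this op: 0; running total: 0)
Op 4: C2 read [C2 read from I: others=['C0=S', 'C1=S', 'C3=S'] -> C2=S, others downsized to S] -> [S,S,S,S] (invalidations this op: 0; running total: 0)
Op 5: C0 write [C0 write: invalidate ['C1=S', 'C2=S', 'C3=S'] -> C0=M] -> [M,I,I,I] (invalidations this op: 3; running total: 3)
Op 6: C2 write [C2 write: invalidate ['C0=M'] -> C2=M] -> [I,I,M,I] (invalidations this op: 1; running total: 4)
Op 7: C0 read [C0 read from I: others=['C2=M'] -> C0=S, others downsized to S] -> [S,I,S,I] (invalidations this op: 0; running total: 4)
Op 8: C2 read [C2 read: already in S, no change] -> [S,I,S,I] (invalidations this op: 0; running total: 4)
Op 9: C2 write [C2 write: invalidate ['C0=S'] -> C2=M] -> [I,I,M,I] (invalidations this op: 1; running total: 5)
Op 10: C3 write [C3 write: invalidate ['C2=M'] -> C3=M] -> [I,I,I,M] (invalidations this op: 1; running total: 6)
Op 11: C2 write [C2 write: invalidate ['C3=M'] -> C2=M] -> [I,I,M,I] (invalidations this op: 1; running total: 7)
Op 12: C3 read [C3 read from I: others=['C2=M'] -> C3=S, others downsized to S] -> [I,I,S,S] (invalidations this op: 0; running total: 7)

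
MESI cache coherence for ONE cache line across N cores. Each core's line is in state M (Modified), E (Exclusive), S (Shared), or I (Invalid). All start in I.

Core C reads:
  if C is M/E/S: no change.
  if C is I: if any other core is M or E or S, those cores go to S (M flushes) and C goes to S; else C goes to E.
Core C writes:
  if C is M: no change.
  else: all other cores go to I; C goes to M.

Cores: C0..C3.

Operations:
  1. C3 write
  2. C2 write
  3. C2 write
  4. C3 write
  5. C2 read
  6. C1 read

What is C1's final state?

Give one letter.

Op 1: C3 write [C3 write: invalidate none -> C3=M] -> [I,I,I,M]
Op 2: C2 write [C2 write: invalidate ['C3=M'] -> C2=M] -> [I,I,M,I]
Op 3: C2 write [C2 write: already M (modified), no change] -> [I,I,M,I]
Op 4: C3 write [C3 write: invalidate ['C2=M'] -> C3=M] -> [I,I,I,M]
Op 5: C2 read [C2 read from I: others=['C3=M'] -> C2=S, others downsized to S] -> [I,I,S,S]
Op 6: C1 read [C1 read from I: others=['C2=S', 'C3=S'] -> C1=S, others downsized to S] -> [I,S,S,S]

Answer: S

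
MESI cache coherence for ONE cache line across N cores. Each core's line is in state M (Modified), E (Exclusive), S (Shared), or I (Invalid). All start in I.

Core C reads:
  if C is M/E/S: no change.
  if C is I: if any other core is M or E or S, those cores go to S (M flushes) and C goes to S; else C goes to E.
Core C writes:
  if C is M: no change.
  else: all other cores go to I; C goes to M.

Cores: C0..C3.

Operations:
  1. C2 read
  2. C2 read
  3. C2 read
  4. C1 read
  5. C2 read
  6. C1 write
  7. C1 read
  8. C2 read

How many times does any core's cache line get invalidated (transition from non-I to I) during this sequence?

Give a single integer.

Op 1: C2 read [C2 read from I: no other sharers -> C2=E (exclusive)] -> [I,I,E,I] (invalidations this op: 0; running total: 0)
Op 2: C2 read [C2 read: already in E, no change] -> [I,I,E,I] (invalidations this op: 0; running total: 0)
Op 3: C2 read [C2 read: already in E, no change] -> [I,I,E,I] (invalidations this op: 0; running total: 0)
Op 4: C1 read [C1 read from I: others=['C2=E'] -> C1=S, others downsized to S] -> [I,S,S,I] (invalidations this op: 0; running total: 0)
Op 5: C2 read [C2 read: already in S, no change] -> [I,S,S,I] (invalidations this op: 0; running total: 0)
Op 6: C1 write [C1 write: invalidate ['C2=S'] -> C1=M] -> [I,M,I,I] (invalidations this op: 1; running total: 1)
Op 7: C1 read [C1 read: already in M, no change] -> [I,M,I,I] (invalidations this op: 0; running total: 1)
Op 8: C2 read [C2 read from I: others=['C1=M'] -> C2=S, others downsized to S] -> [I,S,S,I] (invalidations this op: 0; running total: 1)

Answer: 1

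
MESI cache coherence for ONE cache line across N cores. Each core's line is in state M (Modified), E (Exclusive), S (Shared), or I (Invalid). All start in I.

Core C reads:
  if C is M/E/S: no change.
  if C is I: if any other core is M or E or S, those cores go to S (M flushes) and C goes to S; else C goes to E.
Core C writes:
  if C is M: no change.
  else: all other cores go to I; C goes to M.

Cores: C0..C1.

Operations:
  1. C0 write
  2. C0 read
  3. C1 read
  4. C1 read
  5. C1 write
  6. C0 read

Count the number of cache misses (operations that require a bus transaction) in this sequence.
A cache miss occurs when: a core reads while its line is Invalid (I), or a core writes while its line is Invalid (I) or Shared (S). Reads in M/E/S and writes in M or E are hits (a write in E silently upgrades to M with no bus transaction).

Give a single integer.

Op 1: C0 write [C0 write: invalidate none -> C0=M] -> [M,I] [MISS #1: write from I]
Op 2: C0 read [C0 read: already in M, no change] -> [M,I] [hit: read from M]
Op 3: C1 read [C1 read from I: others=['C0=M'] -> C1=S, others downsized to S] -> [S,S] [MISS #2: read from I]
Op 4: C1 read [C1 read: already in S, no change] -> [S,S] [hit: read from S]
Op 5: C1 write [C1 write: invalidate ['C0=S'] -> C1=M] -> [I,M] [MISS #3: write from S]
Op 6: C0 read [C0 read from I: others=['C1=M'] -> C0=S, others downsized to S] -> [S,S] [MISS #4: read from I]

Answer: 4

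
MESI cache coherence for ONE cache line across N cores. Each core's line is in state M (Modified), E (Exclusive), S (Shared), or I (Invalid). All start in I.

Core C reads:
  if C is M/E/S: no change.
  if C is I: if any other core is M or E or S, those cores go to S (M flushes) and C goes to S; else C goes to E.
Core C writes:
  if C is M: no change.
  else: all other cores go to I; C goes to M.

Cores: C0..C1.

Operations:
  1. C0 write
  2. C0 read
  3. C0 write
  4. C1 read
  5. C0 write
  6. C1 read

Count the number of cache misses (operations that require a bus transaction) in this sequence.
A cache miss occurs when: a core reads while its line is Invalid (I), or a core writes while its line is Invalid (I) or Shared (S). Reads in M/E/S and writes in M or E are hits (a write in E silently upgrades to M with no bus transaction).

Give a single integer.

Op 1: C0 write [C0 write: invalidate none -> C0=M] -> [M,I] [MISS #1: write from I]
Op 2: C0 read [C0 read: already in M, no change] -> [M,I] [hit: read from M]
Op 3: C0 write [C0 write: already M (modified), no change] -> [M,I] [hit: write from M]
Op 4: C1 read [C1 read from I: others=['C0=M'] -> C1=S, others downsized to S] -> [S,S] [MISS #2: read from I]
Op 5: C0 write [C0 write: invalidate ['C1=S'] -> C0=M] -> [M,I] [MISS #3: write from S]
Op 6: C1 read [C1 read from I: others=['C0=M'] -> C1=S, others downsized to S] -> [S,S] [MISS #4: read from I]

Answer: 4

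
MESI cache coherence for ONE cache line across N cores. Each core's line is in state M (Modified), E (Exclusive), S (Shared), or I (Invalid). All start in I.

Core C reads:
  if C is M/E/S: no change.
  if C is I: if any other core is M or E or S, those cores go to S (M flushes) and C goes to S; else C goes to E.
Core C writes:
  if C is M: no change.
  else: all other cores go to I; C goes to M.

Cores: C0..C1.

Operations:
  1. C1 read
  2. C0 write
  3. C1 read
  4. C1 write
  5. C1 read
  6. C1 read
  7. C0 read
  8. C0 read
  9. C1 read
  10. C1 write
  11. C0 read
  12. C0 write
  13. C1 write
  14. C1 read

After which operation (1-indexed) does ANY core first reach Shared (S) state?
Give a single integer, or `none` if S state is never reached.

Answer: 3

Derivation:
Op 1: C1 read [C1 read from I: no other sharers -> C1=E (exclusive)] -> [I,E]
Op 2: C0 write [C0 write: invalidate ['C1=E'] -> C0=M] -> [M,I]
Op 3: C1 read [C1 read from I: others=['C0=M'] -> C1=S, others downsized to S] -> [S,S]
  -> First S state at op 3; remaining ops need not be traced.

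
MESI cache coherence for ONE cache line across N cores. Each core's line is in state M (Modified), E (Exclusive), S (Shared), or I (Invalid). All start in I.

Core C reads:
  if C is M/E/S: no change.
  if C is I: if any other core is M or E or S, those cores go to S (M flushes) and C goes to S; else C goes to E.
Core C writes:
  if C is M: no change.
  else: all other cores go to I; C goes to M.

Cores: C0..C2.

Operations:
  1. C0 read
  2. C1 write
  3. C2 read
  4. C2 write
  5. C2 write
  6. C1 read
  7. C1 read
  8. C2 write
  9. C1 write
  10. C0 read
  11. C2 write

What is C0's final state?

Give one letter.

Op 1: C0 read [C0 read from I: no other sharers -> C0=E (exclusive)] -> [E,I,I]
Op 2: C1 write [C1 write: invalidate ['C0=E'] -> C1=M] -> [I,M,I]
Op 3: C2 read [C2 read from I: others=['C1=M'] -> C2=S, others downsized to S] -> [I,S,S]
Op 4: C2 write [C2 write: invalidate ['C1=S'] -> C2=M] -> [I,I,M]
Op 5: C2 write [C2 write: already M (modified), no change] -> [I,I,M]
Op 6: C1 read [C1 read from I: others=['C2=M'] -> C1=S, others downsized to S] -> [I,S,S]
Op 7: C1 read [C1 read: already in S, no change] -> [I,S,S]
Op 8: C2 write [C2 write: invalidate ['C1=S'] -> C2=M] -> [I,I,M]
Op 9: C1 write [C1 write: invalidate ['C2=M'] -> C1=M] -> [I,M,I]
Op 10: C0 read [C0 read from I: others=['C1=M'] -> C0=S, others downsized to S] -> [S,S,I]
Op 11: C2 write [C2 write: invalidate ['C0=S', 'C1=S'] -> C2=M] -> [I,I,M]

Answer: I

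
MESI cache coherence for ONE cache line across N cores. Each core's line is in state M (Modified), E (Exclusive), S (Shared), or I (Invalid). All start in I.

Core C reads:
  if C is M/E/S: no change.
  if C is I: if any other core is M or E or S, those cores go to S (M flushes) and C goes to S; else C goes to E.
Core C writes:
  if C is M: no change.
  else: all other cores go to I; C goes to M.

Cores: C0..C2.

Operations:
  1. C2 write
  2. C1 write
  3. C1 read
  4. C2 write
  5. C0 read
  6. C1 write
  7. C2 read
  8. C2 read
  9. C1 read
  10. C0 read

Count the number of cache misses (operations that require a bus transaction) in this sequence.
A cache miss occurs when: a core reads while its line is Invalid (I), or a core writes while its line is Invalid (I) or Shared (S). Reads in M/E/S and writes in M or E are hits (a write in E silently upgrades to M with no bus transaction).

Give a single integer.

Op 1: C2 write [C2 write: invalidate none -> C2=M] -> [I,I,M] [MISS #1: write from I]
Op 2: C1 write [C1 write: invalidate ['C2=M'] -> C1=M] -> [I,M,I] [MISS #2: write from I]
Op 3: C1 read [C1 read: already in M, no change] -> [I,M,I] [hit: read from M]
Op 4: C2 write [C2 write: invalidate ['C1=M'] -> C2=M] -> [I,I,M] [MISS #3: write from I]
Op 5: C0 read [C0 read from I: others=['C2=M'] -> C0=S, others downsized to S] -> [S,I,S] [MISS #4: read from I]
Op 6: C1 write [C1 write: invalidate ['C0=S', 'C2=S'] -> C1=M] -> [I,M,I] [MISS #5: write from I]
Op 7: C2 read [C2 read from I: others=['C1=M'] -> C2=S, others downsized to S] -> [I,S,S] [MISS #6: read from I]
Op 8: C2 read [C2 read: already in S, no change] -> [I,S,S] [hit: read from S]
Op 9: C1 read [C1 read: already in S, no change] -> [I,S,S] [hit: read from S]
Op 10: C0 read [C0 read from I: others=['C1=S', 'C2=S'] -> C0=S, others downsized to S] -> [S,S,S] [MISS #7: read from I]

Answer: 7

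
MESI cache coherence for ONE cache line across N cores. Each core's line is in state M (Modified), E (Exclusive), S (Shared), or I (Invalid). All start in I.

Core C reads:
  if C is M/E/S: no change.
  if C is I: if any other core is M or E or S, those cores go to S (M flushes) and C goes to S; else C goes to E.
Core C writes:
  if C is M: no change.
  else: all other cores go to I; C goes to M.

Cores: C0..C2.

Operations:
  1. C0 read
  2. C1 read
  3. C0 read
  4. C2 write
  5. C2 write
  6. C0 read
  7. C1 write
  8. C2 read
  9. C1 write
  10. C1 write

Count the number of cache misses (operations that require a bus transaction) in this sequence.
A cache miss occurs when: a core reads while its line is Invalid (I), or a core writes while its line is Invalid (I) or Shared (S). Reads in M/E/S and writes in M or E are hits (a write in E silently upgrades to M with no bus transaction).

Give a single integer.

Op 1: C0 read [C0 read from I: no other sharers -> C0=E (exclusive)] -> [E,I,I] [MISS #1: read from I]
Op 2: C1 read [C1 read from I: others=['C0=E'] -> C1=S, others downsized to S] -> [S,S,I] [MISS #2: read from I]
Op 3: C0 read [C0 read: already in S, no change] -> [S,S,I] [hit: read from S]
Op 4: C2 write [C2 write: invalidate ['C0=S', 'C1=S'] -> C2=M] -> [I,I,M] [MISS #3: write from I]
Op 5: C2 write [C2 write: already M (modified), no change] -> [I,I,M] [hit: write from M]
Op 6: C0 read [C0 read from I: others=['C2=M'] -> C0=S, others downsized to S] -> [S,I,S] [MISS #4: read from I]
Op 7: C1 write [C1 write: invalidate ['C0=S', 'C2=S'] -> C1=M] -> [I,M,I] [MISS #5: write from I]
Op 8: C2 read [C2 read from I: others=['C1=M'] -> C2=S, others downsized to S] -> [I,S,S] [MISS #6: read from I]
Op 9: C1 write [C1 write: invalidate ['C2=S'] -> C1=M] -> [I,M,I] [MISS #7: write from S]
Op 10: C1 write [C1 write: already M (modified), no change] -> [I,M,I] [hit: write from M]

Answer: 7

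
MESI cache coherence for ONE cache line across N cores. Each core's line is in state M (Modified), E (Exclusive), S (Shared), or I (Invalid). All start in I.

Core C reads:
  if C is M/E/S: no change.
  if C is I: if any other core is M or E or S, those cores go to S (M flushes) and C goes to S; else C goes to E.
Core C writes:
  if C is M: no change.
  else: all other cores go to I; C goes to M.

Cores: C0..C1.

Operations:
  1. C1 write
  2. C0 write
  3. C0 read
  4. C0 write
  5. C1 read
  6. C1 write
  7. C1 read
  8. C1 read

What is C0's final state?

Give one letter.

Op 1: C1 write [C1 write: invalidate none -> C1=M] -> [I,M]
Op 2: C0 write [C0 write: invalidate ['C1=M'] -> C0=M] -> [M,I]
Op 3: C0 read [C0 read: already in M, no change] -> [M,I]
Op 4: C0 write [C0 write: already M (modified), no change] -> [M,I]
Op 5: C1 read [C1 read from I: others=['C0=M'] -> C1=S, others downsized to S] -> [S,S]
Op 6: C1 write [C1 write: invalidate ['C0=S'] -> C1=M] -> [I,M]
Op 7: C1 read [C1 read: already in M, no change] -> [I,M]
Op 8: C1 read [C1 read: already in M, no change] -> [I,M]

Answer: I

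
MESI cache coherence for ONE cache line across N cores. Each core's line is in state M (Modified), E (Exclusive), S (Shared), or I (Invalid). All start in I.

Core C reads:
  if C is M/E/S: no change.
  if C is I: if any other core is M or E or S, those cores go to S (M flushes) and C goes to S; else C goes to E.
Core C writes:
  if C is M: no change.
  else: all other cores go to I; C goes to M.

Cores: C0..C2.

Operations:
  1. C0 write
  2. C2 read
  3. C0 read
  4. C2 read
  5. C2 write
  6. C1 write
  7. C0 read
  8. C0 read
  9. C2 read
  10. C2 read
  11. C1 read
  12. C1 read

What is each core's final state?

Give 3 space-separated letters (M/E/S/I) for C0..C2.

Answer: S S S

Derivation:
Op 1: C0 write [C0 write: invalidate none -> C0=M] -> [M,I,I]
Op 2: C2 read [C2 read from I: others=['C0=M'] -> C2=S, others downsized to S] -> [S,I,S]
Op 3: C0 read [C0 read: already in S, no change] -> [S,I,S]
Op 4: C2 read [C2 read: already in S, no change] -> [S,I,S]
Op 5: C2 write [C2 write: invalidate ['C0=S'] -> C2=M] -> [I,I,M]
Op 6: C1 write [C1 write: invalidate ['C2=M'] -> C1=M] -> [I,M,I]
Op 7: C0 read [C0 read from I: others=['C1=M'] -> C0=S, others downsized to S] -> [S,S,I]
Op 8: C0 read [C0 read: already in S, no change] -> [S,S,I]
Op 9: C2 read [C2 read from I: others=['C0=S', 'C1=S'] -> C2=S, others downsized to S] -> [S,S,S]
Op 10: C2 read [C2 read: already in S, no change] -> [S,S,S]
Op 11: C1 read [C1 read: already in S, no change] -> [S,S,S]
Op 12: C1 read [C1 read: already in S, no change] -> [S,S,S]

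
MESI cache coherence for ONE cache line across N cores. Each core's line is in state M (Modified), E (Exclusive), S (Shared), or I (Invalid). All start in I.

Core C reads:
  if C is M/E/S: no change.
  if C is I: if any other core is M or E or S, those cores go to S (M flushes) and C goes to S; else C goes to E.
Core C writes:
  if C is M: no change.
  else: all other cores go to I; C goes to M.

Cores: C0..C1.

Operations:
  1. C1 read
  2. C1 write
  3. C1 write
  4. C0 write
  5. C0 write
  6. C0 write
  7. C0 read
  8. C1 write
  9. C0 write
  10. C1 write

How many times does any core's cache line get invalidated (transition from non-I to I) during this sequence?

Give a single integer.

Op 1: C1 read [C1 read from I: no other sharers -> C1=E (exclusive)] -> [I,E] (invalidations this op: 0; running total: 0)
Op 2: C1 write [C1 write: invalidate none -> C1=M] -> [I,M] (invalidations this op: 0; running total: 0)
Op 3: C1 write [C1 write: already M (modified), no change] -> [I,M] (invalidations this op: 0; running total: 0)
Op 4: C0 write [C0 write: invalidate ['C1=M'] -> C0=M] -> [M,I] (invalidations this op: 1; running total: 1)
Op 5: C0 write [C0 write: already M (modified), no change] -> [M,I] (invalidations this op: 0; running total: 1)
Op 6: C0 write [C0 write: already M (modified), no change] -> [M,I] (invalidations this op: 0; running total: 1)
Op 7: C0 read [C0 read: already in M, no change] -> [M,I] (invalidations this op: 0; running total: 1)
Op 8: C1 write [C1 write: invalidate ['C0=M'] -> C1=M] -> [I,M] (invalidations this op: 1; running total: 2)
Op 9: C0 write [C0 write: invalidate ['C1=M'] -> C0=M] -> [M,I] (invalidations this op: 1; running total: 3)
Op 10: C1 write [C1 write: invalidate ['C0=M'] -> C1=M] -> [I,M] (invalidations this op: 1; running total: 4)

Answer: 4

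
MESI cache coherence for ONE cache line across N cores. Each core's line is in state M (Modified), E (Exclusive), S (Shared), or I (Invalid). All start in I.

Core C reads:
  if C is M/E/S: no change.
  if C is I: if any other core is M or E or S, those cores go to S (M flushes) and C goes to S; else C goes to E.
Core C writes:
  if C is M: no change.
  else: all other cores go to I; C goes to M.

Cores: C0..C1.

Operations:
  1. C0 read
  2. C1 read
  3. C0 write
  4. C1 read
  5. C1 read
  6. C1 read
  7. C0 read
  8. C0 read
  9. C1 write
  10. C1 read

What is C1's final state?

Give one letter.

Op 1: C0 read [C0 read from I: no other sharers -> C0=E (exclusive)] -> [E,I]
Op 2: C1 read [C1 read from I: others=['C0=E'] -> C1=S, others downsized to S] -> [S,S]
Op 3: C0 write [C0 write: invalidate ['C1=S'] -> C0=M] -> [M,I]
Op 4: C1 read [C1 read from I: others=['C0=M'] -> C1=S, others downsized to S] -> [S,S]
Op 5: C1 read [C1 read: already in S, no change] -> [S,S]
Op 6: C1 read [C1 read: already in S, no change] -> [S,S]
Op 7: C0 read [C0 read: already in S, no change] -> [S,S]
Op 8: C0 read [C0 read: already in S, no change] -> [S,S]
Op 9: C1 write [C1 write: invalidate ['C0=S'] -> C1=M] -> [I,M]
Op 10: C1 read [C1 read: already in M, no change] -> [I,M]

Answer: M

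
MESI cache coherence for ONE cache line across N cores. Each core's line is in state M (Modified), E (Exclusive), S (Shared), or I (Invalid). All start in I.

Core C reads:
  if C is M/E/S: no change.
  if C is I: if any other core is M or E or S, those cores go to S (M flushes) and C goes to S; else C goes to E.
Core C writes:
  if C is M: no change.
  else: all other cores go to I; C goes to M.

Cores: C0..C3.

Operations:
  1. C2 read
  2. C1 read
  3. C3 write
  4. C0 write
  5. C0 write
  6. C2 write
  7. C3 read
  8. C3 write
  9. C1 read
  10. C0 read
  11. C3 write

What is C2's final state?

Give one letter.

Op 1: C2 read [C2 read from I: no other sharers -> C2=E (exclusive)] -> [I,I,E,I]
Op 2: C1 read [C1 read from I: others=['C2=E'] -> C1=S, others downsized to S] -> [I,S,S,I]
Op 3: C3 write [C3 write: invalidate ['C1=S', 'C2=S'] -> C3=M] -> [I,I,I,M]
Op 4: C0 write [C0 write: invalidate ['C3=M'] -> C0=M] -> [M,I,I,I]
Op 5: C0 write [C0 write: already M (modified), no change] -> [M,I,I,I]
Op 6: C2 write [C2 write: invalidate ['C0=M'] -> C2=M] -> [I,I,M,I]
Op 7: C3 read [C3 read from I: others=['C2=M'] -> C3=S, others downsized to S] -> [I,I,S,S]
Op 8: C3 write [C3 write: invalidate ['C2=S'] -> C3=M] -> [I,I,I,M]
Op 9: C1 read [C1 read from I: others=['C3=M'] -> C1=S, others downsized to S] -> [I,S,I,S]
Op 10: C0 read [C0 read from I: others=['C1=S', 'C3=S'] -> C0=S, others downsized to S] -> [S,S,I,S]
Op 11: C3 write [C3 write: invalidate ['C0=S', 'C1=S'] -> C3=M] -> [I,I,I,M]

Answer: I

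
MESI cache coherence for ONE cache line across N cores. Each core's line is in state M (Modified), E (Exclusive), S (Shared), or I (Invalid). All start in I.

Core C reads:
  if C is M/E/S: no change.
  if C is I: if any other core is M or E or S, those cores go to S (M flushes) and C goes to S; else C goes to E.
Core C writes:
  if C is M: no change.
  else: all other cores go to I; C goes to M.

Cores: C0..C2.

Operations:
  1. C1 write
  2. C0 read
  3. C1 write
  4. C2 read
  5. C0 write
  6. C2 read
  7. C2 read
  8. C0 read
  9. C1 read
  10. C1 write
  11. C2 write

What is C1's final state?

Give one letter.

Op 1: C1 write [C1 write: invalidate none -> C1=M] -> [I,M,I]
Op 2: C0 read [C0 read from I: others=['C1=M'] -> C0=S, others downsized to S] -> [S,S,I]
Op 3: C1 write [C1 write: invalidate ['C0=S'] -> C1=M] -> [I,M,I]
Op 4: C2 read [C2 read from I: others=['C1=M'] -> C2=S, others downsized to S] -> [I,S,S]
Op 5: C0 write [C0 write: invalidate ['C1=S', 'C2=S'] -> C0=M] -> [M,I,I]
Op 6: C2 read [C2 read from I: others=['C0=M'] -> C2=S, others downsized to S] -> [S,I,S]
Op 7: C2 read [C2 read: already in S, no change] -> [S,I,S]
Op 8: C0 read [C0 read: already in S, no change] -> [S,I,S]
Op 9: C1 read [C1 read from I: others=['C0=S', 'C2=S'] -> C1=S, others downsized to S] -> [S,S,S]
Op 10: C1 write [C1 write: invalidate ['C0=S', 'C2=S'] -> C1=M] -> [I,M,I]
Op 11: C2 write [C2 write: invalidate ['C1=M'] -> C2=M] -> [I,I,M]

Answer: I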